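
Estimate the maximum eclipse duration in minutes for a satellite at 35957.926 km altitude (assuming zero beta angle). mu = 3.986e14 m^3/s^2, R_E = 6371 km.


r = 42328.9260 km
T = 1444.4943 min
Eclipse fraction = arcsin(R_E/r)/pi = arcsin(6371.0000/42328.9260)/pi
= arcsin(0.1505117)/pi = 0.04809213
Eclipse duration = 0.04809213 * 1444.4943 = 69.4688 min

69.4688 minutes


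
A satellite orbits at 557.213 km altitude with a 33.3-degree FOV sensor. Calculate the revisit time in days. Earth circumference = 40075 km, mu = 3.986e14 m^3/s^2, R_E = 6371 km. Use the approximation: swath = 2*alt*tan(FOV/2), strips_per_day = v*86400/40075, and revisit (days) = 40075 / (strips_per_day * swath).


swath = 2*557.213*tan(0.2905973) = 333.2840 km
v = sqrt(mu/r) = 7585.0427 m/s = 7.5850 km/s
strips/day = v*86400/40075 = 7.5850*86400/40075 = 16.3530
coverage/day = strips * swath = 16.3530 * 333.2840 = 5450.2041 km
revisit = 40075 / 5450.2041 = 7.3529 days

7.3529 days


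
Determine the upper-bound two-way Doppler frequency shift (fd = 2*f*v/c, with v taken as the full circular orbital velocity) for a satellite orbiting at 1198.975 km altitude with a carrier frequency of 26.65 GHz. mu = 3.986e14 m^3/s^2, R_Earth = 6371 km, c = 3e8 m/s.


r = 7.569975e+06 m
v = sqrt(mu/r) = 7256.4035 m/s (worst-case radial velocity)
f = 26.65 GHz = 2.665e+10 Hz
fd = 2*f*v/c = 2*2.665e+10*7256.4035/3.0e+08
fd = 1.289221e+06 Hz

1.2892e+06 Hz


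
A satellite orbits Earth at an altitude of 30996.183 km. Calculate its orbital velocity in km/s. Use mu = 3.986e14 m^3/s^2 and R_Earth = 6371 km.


r = R_E + alt = 6371.0 + 30996.183 = 37367.1830 km = 3.7367183e+07 m
v = sqrt(mu/r) = sqrt(3.986e14 / 3.7367183e+07) = 3266.0548 m/s = 3.2661 km/s

3.2661 km/s


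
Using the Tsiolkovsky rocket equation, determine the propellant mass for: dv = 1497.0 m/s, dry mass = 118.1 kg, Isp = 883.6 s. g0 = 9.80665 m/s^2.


ve = Isp * g0 = 883.6 * 9.80665 = 8665.155940 m/s
mass ratio = exp(dv/ve) = exp(1497.0/8665.155940) = 1.18858186
m_prop = m_dry * (mr - 1) = 118.1 * (1.18858186 - 1)
m_prop = 22.2715 kg

22.2715 kg


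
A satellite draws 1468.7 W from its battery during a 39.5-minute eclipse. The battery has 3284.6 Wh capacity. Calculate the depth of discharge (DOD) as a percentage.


E_used = P * t / 60 = 1468.7 * 39.5 / 60 = 966.8942 Wh
DOD = E_used / E_total * 100 = 966.8942 / 3284.6 * 100
DOD = 29.4372 %

29.4372 %


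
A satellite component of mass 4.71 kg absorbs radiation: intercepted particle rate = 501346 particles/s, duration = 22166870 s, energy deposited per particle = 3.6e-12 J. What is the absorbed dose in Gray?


Total energy deposited = rate * time * E_per
  = 501346 * 22166870 * 3.6e-12 = 40.0078 J
Dose = E_total / mass = 40.0078 / 4.71
Dose = 8.4942 Gy

8.4942 Gy


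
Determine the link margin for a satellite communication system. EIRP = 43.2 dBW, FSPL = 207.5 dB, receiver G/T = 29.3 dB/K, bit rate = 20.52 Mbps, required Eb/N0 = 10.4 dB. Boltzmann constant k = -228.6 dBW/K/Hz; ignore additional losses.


C/N0 = EIRP - FSPL + G/T - k = 43.2 - 207.5 + 29.3 - (-228.6)
C/N0 = 93.6000 dB-Hz
R_b = 20.52 Mbps = 2.052e+07 bps -> 10*log10(R_b) = 73.1218 dB-Hz
Eb/N0 = C/N0 - 10*log10(R_b) = 93.6000 - 73.1218 = 20.4782 dB
Margin = Eb/N0 - Eb/N0_req = 20.4782 - 10.4 = 10.0782 dB (link closes)

10.0782 dB


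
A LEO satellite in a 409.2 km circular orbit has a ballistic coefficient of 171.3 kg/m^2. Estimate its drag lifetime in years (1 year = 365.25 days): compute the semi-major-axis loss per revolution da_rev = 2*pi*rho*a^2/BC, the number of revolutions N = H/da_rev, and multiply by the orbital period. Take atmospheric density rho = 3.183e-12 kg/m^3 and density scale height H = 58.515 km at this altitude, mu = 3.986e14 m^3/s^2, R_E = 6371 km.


a = R_E + alt = 6780.2000 km = 6.7802e+06 m
da_rev = 2*pi*rho*a^2/BC = 2*pi*3.183e-12*(6.7802e+06)^2/171.3 = 5.367155 m per revolution
N = H/da_rev = 58515.0000 m / 5.367155 m = 10902.4237 revolutions
P = 2*pi*sqrt(a^3/mu) = 5556.1630 s
lifetime = N*P = 10902.4237 * 5556.1630 = 6.0575643e+07 s = 701.1070 days
years = 701.1070 / 365.25 = 1.9195 years

1.9195 years


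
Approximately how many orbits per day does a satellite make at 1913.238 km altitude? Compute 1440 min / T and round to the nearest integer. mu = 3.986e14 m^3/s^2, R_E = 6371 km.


r = 8.284238e+06 m
T = 2*pi*sqrt(r^3/mu) = 7503.9524 s = 125.0659 min
revs/day = 1440 / 125.0659 = 11.5139
Rounded: 12 revolutions per day

12 revolutions per day


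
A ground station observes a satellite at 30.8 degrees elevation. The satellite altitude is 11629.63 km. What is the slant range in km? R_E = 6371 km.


h = 11629.63 km, el = 30.8 deg
d = -R_E*sin(el) + sqrt((R_E*sin(el))^2 + 2*R_E*h + h^2)
d = -6371.0000*sin(0.5375614) + sqrt((6371.0000*0.5120429)^2 + 2*6371.0000*11629.63 + 11629.63^2)
d = 13886.3944 km

13886.3944 km


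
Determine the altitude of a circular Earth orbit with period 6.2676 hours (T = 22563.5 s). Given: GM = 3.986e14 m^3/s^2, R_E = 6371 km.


T = 22563.5 s
r = (mu*T^2/(4*pi^2))^(1/3) = (3.986e14 * 22563.5^2 / (4*pi^2))^(1/3)
r = 1.7258253e+07 m = 17258.2530 km
alt = r - R_E = 17258.2530 - 6371 = 10887.2530 km

10887.2530 km


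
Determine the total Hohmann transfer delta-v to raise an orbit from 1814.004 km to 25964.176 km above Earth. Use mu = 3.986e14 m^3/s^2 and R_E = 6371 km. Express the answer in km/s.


r1 = 8185.0040 km = 8.185004e+06 m
r2 = 32335.1760 km = 3.2335176e+07 m
dv1 = sqrt(mu/r1)*(sqrt(2*r2/(r1+r2)) - 1) = 1837.6386 m/s
dv2 = sqrt(mu/r2)*(1 - sqrt(2*r1/(r1+r2))) = 1279.3840 m/s
total dv = |dv1| + |dv2| = 1837.6386 + 1279.3840 = 3117.0226 m/s = 3.1170 km/s

3.1170 km/s


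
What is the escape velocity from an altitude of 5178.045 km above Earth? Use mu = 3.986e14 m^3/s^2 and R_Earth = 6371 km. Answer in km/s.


r = 6371.0 + 5178.045 = 11549.0450 km = 1.1549045e+07 m
v_esc = sqrt(2*mu/r) = sqrt(2*3.986e14 / 1.1549045e+07)
v_esc = 8308.2701 m/s = 8.3083 km/s

8.3083 km/s


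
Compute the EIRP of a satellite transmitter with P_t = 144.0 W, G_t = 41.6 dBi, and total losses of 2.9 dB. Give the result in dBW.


Pt = 144.0 W = 21.5836 dBW
EIRP = Pt_dBW + Gt - losses = 21.5836 + 41.6 - 2.9 = 60.2836 dBW

60.2836 dBW


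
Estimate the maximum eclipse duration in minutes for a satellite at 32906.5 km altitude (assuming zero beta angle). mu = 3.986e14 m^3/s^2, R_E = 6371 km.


r = 39277.5000 km
T = 1291.1471 min
Eclipse fraction = arcsin(R_E/r)/pi = arcsin(6371.0000/39277.5000)/pi
= arcsin(0.1622048)/pi = 0.05186053
Eclipse duration = 0.05186053 * 1291.1471 = 66.9596 min

66.9596 minutes


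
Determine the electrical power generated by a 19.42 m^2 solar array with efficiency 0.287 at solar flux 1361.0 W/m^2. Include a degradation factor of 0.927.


P = area * eta * S * degradation
P = 19.42 * 0.287 * 1361.0 * 0.927
P = 7031.8400 W

7031.8400 W


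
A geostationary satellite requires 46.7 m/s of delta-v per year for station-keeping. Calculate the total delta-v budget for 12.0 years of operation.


dV = rate * years = 46.7 * 12.0
dV = 560.4000 m/s

560.4000 m/s


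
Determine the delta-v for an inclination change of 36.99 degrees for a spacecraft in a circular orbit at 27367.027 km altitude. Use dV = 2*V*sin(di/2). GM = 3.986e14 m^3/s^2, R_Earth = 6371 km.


r = 33738.0270 km = 3.3738027e+07 m
V = sqrt(mu/r) = 3437.2317 m/s
di = 36.99 deg = 0.6455973 rad
dV = 2*V*sin(di/2) = 2*3437.2317*sin(0.3227986)
dV = 2180.7303 m/s = 2.1807 km/s

2.1807 km/s


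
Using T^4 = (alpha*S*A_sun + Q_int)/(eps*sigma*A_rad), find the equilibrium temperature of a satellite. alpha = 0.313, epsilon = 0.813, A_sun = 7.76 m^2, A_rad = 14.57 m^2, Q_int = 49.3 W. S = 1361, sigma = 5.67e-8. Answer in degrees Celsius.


Numerator = alpha*S*A_sun + Q_int = 0.313*1361*7.76 + 49.3 = 3355.0057 W
Denominator = eps*sigma*A_rad = 0.813*5.67e-8*14.57 = 6.7163475e-07 W/K^4
T^4 = 4.9952831e+09 K^4
T = 265.8521 K = -7.2979 C

-7.2979 degrees Celsius


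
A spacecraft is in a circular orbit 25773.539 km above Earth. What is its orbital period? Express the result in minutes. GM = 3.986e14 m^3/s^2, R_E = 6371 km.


r = 32144.5390 km = 3.2144539e+07 m
T = 2*pi*sqrt(r^3/mu) = 2*pi*sqrt(3.3214032e+22 / 3.986e14)
T = 57355.0977 s = 955.9183 min

955.9183 minutes


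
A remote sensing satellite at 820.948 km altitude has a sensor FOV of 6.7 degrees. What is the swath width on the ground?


FOV = 6.7 deg = 0.1169371 rad
swath = 2 * alt * tan(FOV/2) = 2 * 820.948 * tan(0.05846853)
swath = 2 * 820.948 * 0.05853525
swath = 96.1088 km

96.1088 km


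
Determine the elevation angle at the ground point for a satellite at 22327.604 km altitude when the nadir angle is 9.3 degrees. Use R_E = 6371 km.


r = R_E + alt = 28698.6040 km
Law of sines in the satellite / Earth-center / ground-point triangle:
  sin(nadir)/R_E = sin(90 + el)/r  =>  cos(el) = (r/R_E)*sin(nadir)
cos(el) = (28698.6040 / 6371.0000) * sin(9.3 deg) = 0.7279554
el = arccos(0.7279554) = 43.2847 deg
(Earth-central angle = 90 - nadir - el = 37.4153 deg)

43.2847 degrees


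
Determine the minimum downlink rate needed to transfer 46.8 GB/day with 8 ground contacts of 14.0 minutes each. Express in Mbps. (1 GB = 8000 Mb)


total contact time = 8 * 14.0 * 60 = 6720.0000 s
data = 46.8 GB = 374400.0000 Mb
rate = 374400.0000 / 6720.0000 = 55.7143 Mbps

55.7143 Mbps


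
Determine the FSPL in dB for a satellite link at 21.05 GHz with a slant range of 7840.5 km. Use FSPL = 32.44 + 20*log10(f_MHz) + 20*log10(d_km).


f = 21.05 GHz = 21050.0000 MHz
d = 7840.5 km
FSPL = 32.44 + 20*log10(21050.0000) + 20*log10(7840.5)
FSPL = 32.44 + 86.4650 + 77.8869
FSPL = 196.7919 dB

196.7919 dB


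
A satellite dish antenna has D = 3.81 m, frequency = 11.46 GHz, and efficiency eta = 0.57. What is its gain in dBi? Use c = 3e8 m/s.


lambda = c/f = 3e8 / 1.146e+10 = 0.02617801 m
G = eta*(pi*D/lambda)^2 = 0.57*(pi*3.81/0.02617801)^2
G = 119165.7027 (linear)
G = 10*log10(119165.7027) = 50.7615 dBi

50.7615 dBi


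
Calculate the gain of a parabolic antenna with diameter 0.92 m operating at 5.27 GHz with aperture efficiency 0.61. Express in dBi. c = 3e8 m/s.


lambda = c/f = 3e8 / 5.27e+09 = 0.056926 m
G = eta*(pi*D/lambda)^2 = 0.61*(pi*0.92/0.056926)^2
G = 1572.4757 (linear)
G = 10*log10(1572.4757) = 31.9658 dBi

31.9658 dBi


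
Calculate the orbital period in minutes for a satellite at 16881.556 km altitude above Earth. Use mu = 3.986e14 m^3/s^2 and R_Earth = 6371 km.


r = 23252.5560 km = 2.3252556e+07 m
T = 2*pi*sqrt(r^3/mu) = 2*pi*sqrt(1.2572224e+22 / 3.986e14)
T = 35287.2057 s = 588.1201 min

588.1201 minutes


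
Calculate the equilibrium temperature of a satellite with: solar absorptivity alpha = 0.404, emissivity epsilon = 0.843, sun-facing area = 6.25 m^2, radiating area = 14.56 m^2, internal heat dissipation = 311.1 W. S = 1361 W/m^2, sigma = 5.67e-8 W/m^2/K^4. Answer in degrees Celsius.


Numerator = alpha*S*A_sun + Q_int = 0.404*1361*6.25 + 311.1 = 3747.6250 W
Denominator = eps*sigma*A_rad = 0.843*5.67e-8*14.56 = 6.9594034e-07 W/K^4
T^4 = 5.3849803e+09 K^4
T = 270.8919 K = -2.2581 C

-2.2581 degrees Celsius


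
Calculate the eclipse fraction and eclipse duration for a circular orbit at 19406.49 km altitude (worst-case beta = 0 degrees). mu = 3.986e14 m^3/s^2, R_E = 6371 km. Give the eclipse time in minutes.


r = 25777.4900 km
T = 686.4690 min
Eclipse fraction = arcsin(R_E/r)/pi = arcsin(6371.0000/25777.4900)/pi
= arcsin(0.2471536)/pi = 0.07949523
Eclipse duration = 0.07949523 * 686.4690 = 54.5710 min

54.5710 minutes


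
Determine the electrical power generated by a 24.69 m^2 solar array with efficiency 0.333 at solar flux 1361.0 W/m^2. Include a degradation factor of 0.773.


P = area * eta * S * degradation
P = 24.69 * 0.333 * 1361.0 * 0.773
P = 8649.7378 W

8649.7378 W


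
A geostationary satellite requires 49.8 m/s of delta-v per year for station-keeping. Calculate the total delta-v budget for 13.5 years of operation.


dV = rate * years = 49.8 * 13.5
dV = 672.3000 m/s

672.3000 m/s


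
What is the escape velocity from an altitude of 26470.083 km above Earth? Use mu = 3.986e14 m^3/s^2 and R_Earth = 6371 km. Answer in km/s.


r = 6371.0 + 26470.083 = 32841.0830 km = 3.2841083e+07 m
v_esc = sqrt(2*mu/r) = sqrt(2*3.986e14 / 3.2841083e+07)
v_esc = 4926.9132 m/s = 4.9269 km/s

4.9269 km/s


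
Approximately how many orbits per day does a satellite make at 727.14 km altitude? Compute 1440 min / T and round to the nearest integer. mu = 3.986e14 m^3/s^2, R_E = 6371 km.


r = 7.09814e+06 m
T = 2*pi*sqrt(r^3/mu) = 5951.5223 s = 99.1920 min
revs/day = 1440 / 99.1920 = 14.5173
Rounded: 15 revolutions per day

15 revolutions per day


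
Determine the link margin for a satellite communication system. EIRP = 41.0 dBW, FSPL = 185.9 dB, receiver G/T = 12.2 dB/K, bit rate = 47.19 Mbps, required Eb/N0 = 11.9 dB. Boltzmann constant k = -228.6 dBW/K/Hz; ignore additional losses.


C/N0 = EIRP - FSPL + G/T - k = 41.0 - 185.9 + 12.2 - (-228.6)
C/N0 = 95.9000 dB-Hz
R_b = 47.19 Mbps = 4.719e+07 bps -> 10*log10(R_b) = 76.7385 dB-Hz
Eb/N0 = C/N0 - 10*log10(R_b) = 95.9000 - 76.7385 = 19.1615 dB
Margin = Eb/N0 - Eb/N0_req = 19.1615 - 11.9 = 7.2615 dB (link closes)

7.2615 dB


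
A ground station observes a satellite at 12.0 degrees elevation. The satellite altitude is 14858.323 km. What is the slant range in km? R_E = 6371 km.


h = 14858.323 km, el = 12.0 deg
d = -R_E*sin(el) + sqrt((R_E*sin(el))^2 + 2*R_E*h + h^2)
d = -6371.0000*sin(0.2094395) + sqrt((6371.0000*0.2079117)^2 + 2*6371.0000*14858.323 + 14858.323^2)
d = 18969.4601 km

18969.4601 km


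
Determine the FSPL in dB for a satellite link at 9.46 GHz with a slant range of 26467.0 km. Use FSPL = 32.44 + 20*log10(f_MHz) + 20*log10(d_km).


f = 9.46 GHz = 9460.0000 MHz
d = 26467.0 km
FSPL = 32.44 + 20*log10(9460.0000) + 20*log10(26467.0)
FSPL = 32.44 + 79.5178 + 88.4541
FSPL = 200.4119 dB

200.4119 dB


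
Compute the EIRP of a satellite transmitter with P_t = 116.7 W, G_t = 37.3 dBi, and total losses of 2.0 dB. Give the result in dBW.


Pt = 116.7 W = 20.6707 dBW
EIRP = Pt_dBW + Gt - losses = 20.6707 + 37.3 - 2.0 = 55.9707 dBW

55.9707 dBW


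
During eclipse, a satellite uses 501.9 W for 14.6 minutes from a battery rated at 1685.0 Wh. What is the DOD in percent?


E_used = P * t / 60 = 501.9 * 14.6 / 60 = 122.1290 Wh
DOD = E_used / E_total * 100 = 122.1290 / 1685.0 * 100
DOD = 7.2480 %

7.2480 %


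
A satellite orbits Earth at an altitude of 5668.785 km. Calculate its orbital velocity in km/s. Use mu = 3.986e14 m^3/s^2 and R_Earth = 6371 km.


r = R_E + alt = 6371.0 + 5668.785 = 12039.7850 km = 1.2039785e+07 m
v = sqrt(mu/r) = sqrt(3.986e14 / 1.2039785e+07) = 5753.8599 m/s = 5.7539 km/s

5.7539 km/s


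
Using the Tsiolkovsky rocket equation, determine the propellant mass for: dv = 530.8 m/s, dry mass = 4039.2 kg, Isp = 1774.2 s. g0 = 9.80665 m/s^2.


ve = Isp * g0 = 1774.2 * 9.80665 = 17398.958430 m/s
mass ratio = exp(dv/ve) = exp(530.8/17398.958430) = 1.03097770
m_prop = m_dry * (mr - 1) = 4039.2 * (1.03097770 - 1)
m_prop = 125.1251 kg

125.1251 kg


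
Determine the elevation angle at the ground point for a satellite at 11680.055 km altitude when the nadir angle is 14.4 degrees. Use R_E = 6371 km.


r = R_E + alt = 18051.0550 km
Law of sines in the satellite / Earth-center / ground-point triangle:
  sin(nadir)/R_E = sin(90 + el)/r  =>  cos(el) = (r/R_E)*sin(nadir)
cos(el) = (18051.0550 / 6371.0000) * sin(14.4 deg) = 0.704617
el = arccos(0.704617) = 45.2014 deg
(Earth-central angle = 90 - nadir - el = 30.3986 deg)

45.2014 degrees


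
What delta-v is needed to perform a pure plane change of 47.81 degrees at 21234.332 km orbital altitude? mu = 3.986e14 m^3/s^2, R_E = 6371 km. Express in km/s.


r = 27605.3320 km = 2.7605332e+07 m
V = sqrt(mu/r) = 3799.8999 m/s
di = 47.81 deg = 0.8344419 rad
dV = 2*V*sin(di/2) = 2*3799.8999*sin(0.417221)
dV = 3079.6013 m/s = 3.0796 km/s

3.0796 km/s


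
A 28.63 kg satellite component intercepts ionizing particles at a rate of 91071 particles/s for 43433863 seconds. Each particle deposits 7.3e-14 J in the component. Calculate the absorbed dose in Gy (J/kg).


Total energy deposited = rate * time * E_per
  = 91071 * 43433863 * 7.3e-14 = 0.2887563 J
Dose = E_total / mass = 0.2887563 / 28.63
Dose = 0.01008579 Gy

0.0101 Gy


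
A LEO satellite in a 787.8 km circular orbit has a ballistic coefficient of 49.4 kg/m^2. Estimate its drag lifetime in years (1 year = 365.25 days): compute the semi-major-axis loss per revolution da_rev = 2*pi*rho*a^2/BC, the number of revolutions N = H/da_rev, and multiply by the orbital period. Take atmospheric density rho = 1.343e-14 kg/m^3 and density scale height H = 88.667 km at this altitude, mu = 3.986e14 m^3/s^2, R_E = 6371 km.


a = R_E + alt = 7158.8000 km = 7.1588e+06 m
da_rev = 2*pi*rho*a^2/BC = 2*pi*1.343e-14*(7.1588e+06)^2/49.4 = 0.0875405742 m per revolution
N = H/da_rev = 88667.0000 m / 0.0875405742 m = 1.0128675e+06 revolutions
P = 2*pi*sqrt(a^3/mu) = 6027.9767 s
lifetime = N*P = 1.0128675e+06 * 6027.9767 = 6.1055415e+09 s = 70665.9898 days
years = 70665.9898 / 365.25 = 193.4729 years

193.4729 years


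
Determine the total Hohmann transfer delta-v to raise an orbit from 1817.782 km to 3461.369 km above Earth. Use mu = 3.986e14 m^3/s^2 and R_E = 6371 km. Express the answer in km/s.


r1 = 8188.7820 km = 8.188782e+06 m
r2 = 9832.3690 km = 9.832369e+06 m
dv1 = sqrt(mu/r1)*(sqrt(2*r2/(r1+r2)) - 1) = 311.2142 m/s
dv2 = sqrt(mu/r2)*(1 - sqrt(2*r1/(r1+r2))) = 297.2891 m/s
total dv = |dv1| + |dv2| = 311.2142 + 297.2891 = 608.5032 m/s = 0.6085032 km/s

0.6085 km/s


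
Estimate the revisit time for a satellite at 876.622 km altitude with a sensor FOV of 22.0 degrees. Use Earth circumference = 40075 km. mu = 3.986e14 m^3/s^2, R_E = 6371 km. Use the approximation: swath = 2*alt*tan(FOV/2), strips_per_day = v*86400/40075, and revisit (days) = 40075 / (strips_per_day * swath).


swath = 2*876.622*tan(0.1919862) = 340.7961 km
v = sqrt(mu/r) = 7416.0198 m/s = 7.4160 km/s
strips/day = v*86400/40075 = 7.4160*86400/40075 = 15.9886
coverage/day = strips * swath = 15.9886 * 340.7961 = 5448.8609 km
revisit = 40075 / 5448.8609 = 7.3547 days

7.3547 days


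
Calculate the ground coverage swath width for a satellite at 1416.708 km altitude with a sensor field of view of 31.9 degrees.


FOV = 31.9 deg = 0.55676 rad
swath = 2 * alt * tan(FOV/2) = 2 * 1416.708 * tan(0.27838)
swath = 2 * 1416.708 * 0.2858012
swath = 809.7937 km

809.7937 km


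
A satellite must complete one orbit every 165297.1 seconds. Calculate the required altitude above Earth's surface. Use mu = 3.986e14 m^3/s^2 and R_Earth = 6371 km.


T = 165297.1 s
r = (mu*T^2/(4*pi^2))^(1/3) = (3.986e14 * 165297.1^2 / (4*pi^2))^(1/3)
r = 6.5098254e+07 m = 65098.2542 km
alt = r - R_E = 65098.2542 - 6371 = 58727.2542 km

58727.2542 km


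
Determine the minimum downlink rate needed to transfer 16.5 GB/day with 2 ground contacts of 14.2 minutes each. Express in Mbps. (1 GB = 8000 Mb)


total contact time = 2 * 14.2 * 60 = 1704.0000 s
data = 16.5 GB = 132000.0000 Mb
rate = 132000.0000 / 1704.0000 = 77.4648 Mbps

77.4648 Mbps


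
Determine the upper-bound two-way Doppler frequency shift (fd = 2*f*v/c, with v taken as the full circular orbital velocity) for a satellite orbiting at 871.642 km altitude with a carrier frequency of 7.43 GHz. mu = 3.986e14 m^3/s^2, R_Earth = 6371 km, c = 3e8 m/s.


r = 7.242642e+06 m
v = sqrt(mu/r) = 7418.5690 m/s (worst-case radial velocity)
f = 7.43 GHz = 7.43e+09 Hz
fd = 2*f*v/c = 2*7.43e+09*7418.5690/3.0e+08
fd = 367466.4489 Hz

367466.4489 Hz


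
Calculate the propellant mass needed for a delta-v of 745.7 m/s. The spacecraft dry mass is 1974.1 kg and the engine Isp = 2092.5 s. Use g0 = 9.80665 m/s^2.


ve = Isp * g0 = 2092.5 * 9.80665 = 20520.415125 m/s
mass ratio = exp(dv/ve) = exp(745.7/20520.415125) = 1.03700777
m_prop = m_dry * (mr - 1) = 1974.1 * (1.03700777 - 1)
m_prop = 73.0570 kg

73.0570 kg


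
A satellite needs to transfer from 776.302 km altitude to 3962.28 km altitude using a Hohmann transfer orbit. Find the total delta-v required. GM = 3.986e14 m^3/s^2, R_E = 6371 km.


r1 = 7147.3020 km = 7.147302e+06 m
r2 = 10333.2800 km = 1.033328e+07 m
dv1 = sqrt(mu/r1)*(sqrt(2*r2/(r1+r2)) - 1) = 652.0728 m/s
dv2 = sqrt(mu/r2)*(1 - sqrt(2*r1/(r1+r2))) = 594.4333 m/s
total dv = |dv1| + |dv2| = 652.0728 + 594.4333 = 1246.5061 m/s = 1.2465 km/s

1.2465 km/s


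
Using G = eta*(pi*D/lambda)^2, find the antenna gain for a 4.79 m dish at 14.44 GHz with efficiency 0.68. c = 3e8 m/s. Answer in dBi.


lambda = c/f = 3e8 / 1.444e+10 = 0.02077562 m
G = eta*(pi*D/lambda)^2 = 0.68*(pi*4.79/0.02077562)^2
G = 356756.2268 (linear)
G = 10*log10(356756.2268) = 55.5237 dBi

55.5237 dBi


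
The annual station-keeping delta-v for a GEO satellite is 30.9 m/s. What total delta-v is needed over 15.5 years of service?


dV = rate * years = 30.9 * 15.5
dV = 478.9500 m/s

478.9500 m/s


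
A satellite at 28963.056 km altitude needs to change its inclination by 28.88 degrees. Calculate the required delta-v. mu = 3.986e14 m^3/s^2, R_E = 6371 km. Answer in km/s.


r = 35334.0560 km = 3.5334056e+07 m
V = sqrt(mu/r) = 3358.7053 m/s
di = 28.88 deg = 0.5040511 rad
dV = 2*V*sin(di/2) = 2*3358.7053*sin(0.2520255)
dV = 1675.0940 m/s = 1.6751 km/s

1.6751 km/s


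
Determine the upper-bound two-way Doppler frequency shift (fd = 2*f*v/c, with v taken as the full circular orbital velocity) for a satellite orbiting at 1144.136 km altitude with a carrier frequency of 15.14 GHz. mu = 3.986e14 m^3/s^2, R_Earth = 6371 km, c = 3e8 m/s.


r = 7.515136e+06 m
v = sqrt(mu/r) = 7282.8309 m/s (worst-case radial velocity)
f = 15.14 GHz = 1.514e+10 Hz
fd = 2*f*v/c = 2*1.514e+10*7282.8309/3.0e+08
fd = 735080.3968 Hz

735080.3968 Hz


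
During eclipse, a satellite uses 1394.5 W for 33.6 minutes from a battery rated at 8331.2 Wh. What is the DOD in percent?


E_used = P * t / 60 = 1394.5 * 33.6 / 60 = 780.9200 Wh
DOD = E_used / E_total * 100 = 780.9200 / 8331.2 * 100
DOD = 9.3734 %

9.3734 %


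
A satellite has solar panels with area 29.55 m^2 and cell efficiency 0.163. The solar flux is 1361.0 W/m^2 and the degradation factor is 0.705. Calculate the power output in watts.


P = area * eta * S * degradation
P = 29.55 * 0.163 * 1361.0 * 0.705
P = 4621.5998 W

4621.5998 W


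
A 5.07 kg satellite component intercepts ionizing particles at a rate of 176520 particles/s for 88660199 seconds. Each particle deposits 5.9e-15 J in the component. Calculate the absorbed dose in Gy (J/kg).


Total energy deposited = rate * time * E_per
  = 176520 * 88660199 * 5.9e-15 = 0.09233676 J
Dose = E_total / mass = 0.09233676 / 5.07
Dose = 0.01821238 Gy

0.0182 Gy


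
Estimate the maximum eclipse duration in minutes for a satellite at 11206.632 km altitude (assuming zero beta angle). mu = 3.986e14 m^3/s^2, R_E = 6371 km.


r = 17577.6320 km
T = 386.5454 min
Eclipse fraction = arcsin(R_E/r)/pi = arcsin(6371.0000/17577.6320)/pi
= arcsin(0.3624493)/pi = 0.1180594
Eclipse duration = 0.1180594 * 386.5454 = 45.6353 min

45.6353 minutes


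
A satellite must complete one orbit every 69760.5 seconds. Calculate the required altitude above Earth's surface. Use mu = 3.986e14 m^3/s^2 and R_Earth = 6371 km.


T = 69760.5 s
r = (mu*T^2/(4*pi^2))^(1/3) = (3.986e14 * 69760.5^2 / (4*pi^2))^(1/3)
r = 3.6626794e+07 m = 36626.7943 km
alt = r - R_E = 36626.7943 - 6371 = 30255.7943 km

30255.7943 km


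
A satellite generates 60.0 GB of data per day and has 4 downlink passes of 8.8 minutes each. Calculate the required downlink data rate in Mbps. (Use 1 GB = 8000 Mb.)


total contact time = 4 * 8.8 * 60 = 2112.0000 s
data = 60.0 GB = 480000.0000 Mb
rate = 480000.0000 / 2112.0000 = 227.2727 Mbps

227.2727 Mbps


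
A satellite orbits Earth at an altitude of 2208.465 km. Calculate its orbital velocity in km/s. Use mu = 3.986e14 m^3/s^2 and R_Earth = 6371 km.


r = R_E + alt = 6371.0 + 2208.465 = 8579.4650 km = 8.579465e+06 m
v = sqrt(mu/r) = sqrt(3.986e14 / 8.579465e+06) = 6816.1407 m/s = 6.8161 km/s

6.8161 km/s


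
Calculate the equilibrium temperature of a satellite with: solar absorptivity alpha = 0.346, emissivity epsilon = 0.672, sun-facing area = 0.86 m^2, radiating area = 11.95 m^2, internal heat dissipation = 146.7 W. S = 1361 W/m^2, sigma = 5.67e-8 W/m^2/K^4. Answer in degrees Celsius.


Numerator = alpha*S*A_sun + Q_int = 0.346*1361*0.86 + 146.7 = 551.6792 W
Denominator = eps*sigma*A_rad = 0.672*5.67e-8*11.95 = 4.5532368e-07 W/K^4
T^4 = 1.2116197e+09 K^4
T = 186.5699 K = -86.5801 C

-86.5801 degrees Celsius


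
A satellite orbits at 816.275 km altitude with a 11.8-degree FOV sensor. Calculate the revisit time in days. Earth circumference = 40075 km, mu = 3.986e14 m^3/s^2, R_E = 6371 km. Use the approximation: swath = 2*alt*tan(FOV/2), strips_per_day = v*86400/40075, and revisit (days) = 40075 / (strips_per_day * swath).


swath = 2*816.275*tan(0.1029744) = 168.7076 km
v = sqrt(mu/r) = 7447.0885 m/s = 7.4471 km/s
strips/day = v*86400/40075 = 7.4471*86400/40075 = 16.0556
coverage/day = strips * swath = 16.0556 * 168.7076 = 2708.7034 km
revisit = 40075 / 2708.7034 = 14.7949 days

14.7949 days


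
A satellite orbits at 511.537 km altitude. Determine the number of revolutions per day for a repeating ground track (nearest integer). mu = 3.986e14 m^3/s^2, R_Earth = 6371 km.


r = 6.882537e+06 m
T = 2*pi*sqrt(r^3/mu) = 5682.4295 s = 94.7072 min
revs/day = 1440 / 94.7072 = 15.2048
Rounded: 15 revolutions per day

15 revolutions per day


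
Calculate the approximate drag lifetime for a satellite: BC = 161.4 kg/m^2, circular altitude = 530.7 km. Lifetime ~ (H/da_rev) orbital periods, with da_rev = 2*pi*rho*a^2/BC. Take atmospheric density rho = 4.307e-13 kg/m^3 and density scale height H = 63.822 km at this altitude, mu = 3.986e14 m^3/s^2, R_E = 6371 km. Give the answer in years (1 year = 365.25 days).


a = R_E + alt = 6901.7000 km = 6.9017e+06 m
da_rev = 2*pi*rho*a^2/BC = 2*pi*4.307e-13*(6.9017e+06)^2/161.4 = 0.798662632 m per revolution
N = H/da_rev = 63822.0000 m / 0.798662632 m = 79911.0882 revolutions
P = 2*pi*sqrt(a^3/mu) = 5706.1783 s
lifetime = N*P = 79911.0882 * 5706.1783 = 4.5598692e+08 s = 5277.6264 days
years = 5277.6264 / 365.25 = 14.4494 years

14.4494 years


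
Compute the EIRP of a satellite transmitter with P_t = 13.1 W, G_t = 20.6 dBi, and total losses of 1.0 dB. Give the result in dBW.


Pt = 13.1 W = 11.1727 dBW
EIRP = Pt_dBW + Gt - losses = 11.1727 + 20.6 - 1.0 = 30.7727 dBW

30.7727 dBW


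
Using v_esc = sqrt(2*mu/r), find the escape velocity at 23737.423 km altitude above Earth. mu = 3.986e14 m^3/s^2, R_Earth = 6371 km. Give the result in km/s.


r = 6371.0 + 23737.423 = 30108.4230 km = 3.0108423e+07 m
v_esc = sqrt(2*mu/r) = sqrt(2*3.986e14 / 3.0108423e+07)
v_esc = 5145.6429 m/s = 5.1456 km/s

5.1456 km/s


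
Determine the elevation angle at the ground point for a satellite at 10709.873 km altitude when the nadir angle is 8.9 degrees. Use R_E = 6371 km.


r = R_E + alt = 17080.8730 km
Law of sines in the satellite / Earth-center / ground-point triangle:
  sin(nadir)/R_E = sin(90 + el)/r  =>  cos(el) = (r/R_E)*sin(nadir)
cos(el) = (17080.8730 / 6371.0000) * sin(8.9 deg) = 0.4147839
el = arccos(0.4147839) = 65.4943 deg
(Earth-central angle = 90 - nadir - el = 15.6057 deg)

65.4943 degrees


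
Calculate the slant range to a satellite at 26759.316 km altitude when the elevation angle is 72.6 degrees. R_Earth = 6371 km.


h = 26759.316 km, el = 72.6 deg
d = -R_E*sin(el) + sqrt((R_E*sin(el))^2 + 2*R_E*h + h^2)
d = -6371.0000*sin(1.2671) + sqrt((6371.0000*0.9542403)^2 + 2*6371.0000*26759.316 + 26759.316^2)
d = 26996.0257 km

26996.0257 km


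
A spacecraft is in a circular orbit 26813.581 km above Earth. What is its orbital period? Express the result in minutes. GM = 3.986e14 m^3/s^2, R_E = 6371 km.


r = 33184.5810 km = 3.3184581e+07 m
T = 2*pi*sqrt(r^3/mu) = 2*pi*sqrt(3.6543405e+22 / 3.986e14)
T = 60161.0945 s = 1002.6849 min

1002.6849 minutes


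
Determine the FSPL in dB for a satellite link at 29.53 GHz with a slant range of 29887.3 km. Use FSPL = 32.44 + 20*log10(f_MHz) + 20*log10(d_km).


f = 29.53 GHz = 29530.0000 MHz
d = 29887.3 km
FSPL = 32.44 + 20*log10(29530.0000) + 20*log10(29887.3)
FSPL = 32.44 + 89.4053 + 89.5097
FSPL = 211.3550 dB

211.3550 dB


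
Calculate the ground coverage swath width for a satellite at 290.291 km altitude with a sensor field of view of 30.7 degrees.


FOV = 30.7 deg = 0.5358161 rad
swath = 2 * alt * tan(FOV/2) = 2 * 290.291 * tan(0.267908)
swath = 2 * 290.291 * 0.2745072
swath = 159.3740 km

159.3740 km


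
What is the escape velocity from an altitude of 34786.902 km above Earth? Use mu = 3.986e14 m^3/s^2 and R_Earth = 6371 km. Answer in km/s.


r = 6371.0 + 34786.902 = 41157.9020 km = 4.1157902e+07 m
v_esc = sqrt(2*mu/r) = sqrt(2*3.986e14 / 4.1157902e+07)
v_esc = 4401.0574 m/s = 4.4011 km/s

4.4011 km/s


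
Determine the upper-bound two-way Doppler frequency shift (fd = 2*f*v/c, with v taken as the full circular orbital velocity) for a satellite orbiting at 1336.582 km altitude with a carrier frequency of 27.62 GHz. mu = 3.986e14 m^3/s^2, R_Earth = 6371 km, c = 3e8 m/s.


r = 7.707582e+06 m
v = sqrt(mu/r) = 7191.3358 m/s (worst-case radial velocity)
f = 27.62 GHz = 2.762e+10 Hz
fd = 2*f*v/c = 2*2.762e+10*7191.3358/3.0e+08
fd = 1.3241646e+06 Hz

1.3242e+06 Hz


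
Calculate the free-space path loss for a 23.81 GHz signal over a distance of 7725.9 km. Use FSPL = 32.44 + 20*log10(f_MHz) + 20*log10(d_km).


f = 23.81 GHz = 23810.0000 MHz
d = 7725.9 km
FSPL = 32.44 + 20*log10(23810.0000) + 20*log10(7725.9)
FSPL = 32.44 + 87.5352 + 77.7590
FSPL = 197.7342 dB

197.7342 dB


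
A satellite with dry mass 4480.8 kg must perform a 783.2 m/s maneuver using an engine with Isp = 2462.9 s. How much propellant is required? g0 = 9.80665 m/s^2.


ve = Isp * g0 = 2462.9 * 9.80665 = 24152.798285 m/s
mass ratio = exp(dv/ve) = exp(783.2/24152.798285) = 1.03295837
m_prop = m_dry * (mr - 1) = 4480.8 * (1.03295837 - 1)
m_prop = 147.6798 kg

147.6798 kg


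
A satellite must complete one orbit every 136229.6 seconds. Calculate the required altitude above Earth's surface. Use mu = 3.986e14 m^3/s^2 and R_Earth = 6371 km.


T = 136229.6 s
r = (mu*T^2/(4*pi^2))^(1/3) = (3.986e14 * 136229.6^2 / (4*pi^2))^(1/3)
r = 5.722338e+07 m = 57223.3800 km
alt = r - R_E = 57223.3800 - 6371 = 50852.3800 km

50852.3800 km


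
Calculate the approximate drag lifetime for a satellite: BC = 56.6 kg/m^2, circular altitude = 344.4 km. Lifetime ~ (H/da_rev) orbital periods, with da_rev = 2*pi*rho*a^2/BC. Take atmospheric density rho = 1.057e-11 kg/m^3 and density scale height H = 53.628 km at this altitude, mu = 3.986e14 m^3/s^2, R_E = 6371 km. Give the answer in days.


a = R_E + alt = 6715.4000 km = 6.7154e+06 m
da_rev = 2*pi*rho*a^2/BC = 2*pi*1.057e-11*(6.7154e+06)^2/56.6 = 52.915414 m per revolution
N = H/da_rev = 53628.0000 m / 52.915414 m = 1013.4665 revolutions
P = 2*pi*sqrt(a^3/mu) = 5476.7012 s
lifetime = N*P = 1013.4665 * 5476.7012 = 5.5504533e+06 s = 64.2414 days

64.2414 days


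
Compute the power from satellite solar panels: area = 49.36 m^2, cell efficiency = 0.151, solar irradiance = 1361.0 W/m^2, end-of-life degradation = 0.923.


P = area * eta * S * degradation
P = 49.36 * 0.151 * 1361.0 * 0.923
P = 9362.9332 W

9362.9332 W


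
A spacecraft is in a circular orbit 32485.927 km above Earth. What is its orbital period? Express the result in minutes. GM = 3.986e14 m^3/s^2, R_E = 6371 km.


r = 38856.9270 km = 3.8856927e+07 m
T = 2*pi*sqrt(r^3/mu) = 2*pi*sqrt(5.866855e+22 / 3.986e14)
T = 76227.8900 s = 1270.4648 min

1270.4648 minutes


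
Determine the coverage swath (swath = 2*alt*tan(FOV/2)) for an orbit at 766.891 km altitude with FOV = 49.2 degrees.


FOV = 49.2 deg = 0.858702 rad
swath = 2 * alt * tan(FOV/2) = 2 * 766.891 * tan(0.429351)
swath = 2 * 766.891 * 0.4578357
swath = 702.2202 km

702.2202 km


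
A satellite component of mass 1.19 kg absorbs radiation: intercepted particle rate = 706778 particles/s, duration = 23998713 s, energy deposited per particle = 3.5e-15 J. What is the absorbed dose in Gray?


Total energy deposited = rate * time * E_per
  = 706778 * 23998713 * 3.5e-15 = 0.05936617 J
Dose = E_total / mass = 0.05936617 / 1.19
Dose = 0.04988754 Gy

0.0499 Gy


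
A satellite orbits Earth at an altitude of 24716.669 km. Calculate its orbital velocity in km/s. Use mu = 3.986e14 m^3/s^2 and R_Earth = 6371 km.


r = R_E + alt = 6371.0 + 24716.669 = 31087.6690 km = 3.1087669e+07 m
v = sqrt(mu/r) = sqrt(3.986e14 / 3.1087669e+07) = 3580.7547 m/s = 3.5808 km/s

3.5808 km/s


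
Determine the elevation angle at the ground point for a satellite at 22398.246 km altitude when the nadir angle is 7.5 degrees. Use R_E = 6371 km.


r = R_E + alt = 28769.2460 km
Law of sines in the satellite / Earth-center / ground-point triangle:
  sin(nadir)/R_E = sin(90 + el)/r  =>  cos(el) = (r/R_E)*sin(nadir)
cos(el) = (28769.2460 / 6371.0000) * sin(7.5 deg) = 0.5894114
el = arccos(0.5894114) = 53.8847 deg
(Earth-central angle = 90 - nadir - el = 28.6153 deg)

53.8847 degrees


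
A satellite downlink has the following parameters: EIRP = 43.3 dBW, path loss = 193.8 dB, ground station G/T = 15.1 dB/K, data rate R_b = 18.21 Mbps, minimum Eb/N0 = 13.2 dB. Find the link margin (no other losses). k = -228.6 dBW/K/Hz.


C/N0 = EIRP - FSPL + G/T - k = 43.3 - 193.8 + 15.1 - (-228.6)
C/N0 = 93.2000 dB-Hz
R_b = 18.21 Mbps = 1.821e+07 bps -> 10*log10(R_b) = 72.6031 dB-Hz
Eb/N0 = C/N0 - 10*log10(R_b) = 93.2000 - 72.6031 = 20.5969 dB
Margin = Eb/N0 - Eb/N0_req = 20.5969 - 13.2 = 7.3969 dB (link closes)

7.3969 dB


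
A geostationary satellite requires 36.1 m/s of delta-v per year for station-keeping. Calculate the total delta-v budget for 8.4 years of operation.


dV = rate * years = 36.1 * 8.4
dV = 303.2400 m/s

303.2400 m/s


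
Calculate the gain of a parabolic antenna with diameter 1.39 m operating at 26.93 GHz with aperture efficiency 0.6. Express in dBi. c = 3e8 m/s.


lambda = c/f = 3e8 / 2.693e+10 = 0.01113999 m
G = eta*(pi*D/lambda)^2 = 0.6*(pi*1.39/0.01113999)^2
G = 92195.7271 (linear)
G = 10*log10(92195.7271) = 49.6471 dBi

49.6471 dBi


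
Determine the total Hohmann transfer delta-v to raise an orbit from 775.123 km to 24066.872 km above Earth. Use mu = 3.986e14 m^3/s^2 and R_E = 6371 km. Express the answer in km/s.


r1 = 7146.1230 km = 7.146123e+06 m
r2 = 30437.8720 km = 3.0437872e+07 m
dv1 = sqrt(mu/r1)*(sqrt(2*r2/(r1+r2)) - 1) = 2036.5424 m/s
dv2 = sqrt(mu/r2)*(1 - sqrt(2*r1/(r1+r2))) = 1387.2056 m/s
total dv = |dv1| + |dv2| = 2036.5424 + 1387.2056 = 3423.7480 m/s = 3.4237 km/s

3.4237 km/s


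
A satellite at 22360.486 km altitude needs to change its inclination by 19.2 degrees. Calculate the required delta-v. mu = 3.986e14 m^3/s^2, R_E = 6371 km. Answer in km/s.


r = 28731.4860 km = 2.8731486e+07 m
V = sqrt(mu/r) = 3724.6855 m/s
di = 19.2 deg = 0.3351032 rad
dV = 2*V*sin(di/2) = 2*3724.6855*sin(0.1675516)
dV = 1242.3223 m/s = 1.2423 km/s

1.2423 km/s


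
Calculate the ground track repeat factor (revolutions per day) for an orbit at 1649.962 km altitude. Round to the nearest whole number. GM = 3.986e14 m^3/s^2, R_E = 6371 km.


r = 8.020962e+06 m
T = 2*pi*sqrt(r^3/mu) = 7149.0924 s = 119.1515 min
revs/day = 1440 / 119.1515 = 12.0855
Rounded: 12 revolutions per day

12 revolutions per day


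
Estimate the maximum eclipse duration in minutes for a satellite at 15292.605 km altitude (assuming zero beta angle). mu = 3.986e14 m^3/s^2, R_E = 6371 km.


r = 21663.6050 km
T = 528.8787 min
Eclipse fraction = arcsin(R_E/r)/pi = arcsin(6371.0000/21663.6050)/pi
= arcsin(0.2940877)/pi = 0.09501578
Eclipse duration = 0.09501578 * 528.8787 = 50.2518 min

50.2518 minutes


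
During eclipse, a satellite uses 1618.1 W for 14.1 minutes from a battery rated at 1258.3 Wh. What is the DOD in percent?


E_used = P * t / 60 = 1618.1 * 14.1 / 60 = 380.2535 Wh
DOD = E_used / E_total * 100 = 380.2535 / 1258.3 * 100
DOD = 30.2196 %

30.2196 %


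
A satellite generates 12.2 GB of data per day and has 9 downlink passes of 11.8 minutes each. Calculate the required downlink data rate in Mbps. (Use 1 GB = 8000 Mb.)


total contact time = 9 * 11.8 * 60 = 6372.0000 s
data = 12.2 GB = 97600.0000 Mb
rate = 97600.0000 / 6372.0000 = 15.3170 Mbps

15.3170 Mbps


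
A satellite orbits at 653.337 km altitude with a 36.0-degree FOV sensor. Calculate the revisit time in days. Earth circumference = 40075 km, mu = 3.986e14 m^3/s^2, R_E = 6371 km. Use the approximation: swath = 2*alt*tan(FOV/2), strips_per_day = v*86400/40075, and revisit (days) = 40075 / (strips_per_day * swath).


swath = 2*653.337*tan(0.3141593) = 424.5641 km
v = sqrt(mu/r) = 7532.9655 m/s = 7.5330 km/s
strips/day = v*86400/40075 = 7.5330*86400/40075 = 16.2408
coverage/day = strips * swath = 16.2408 * 424.5641 = 6895.2414 km
revisit = 40075 / 6895.2414 = 5.8120 days

5.8120 days


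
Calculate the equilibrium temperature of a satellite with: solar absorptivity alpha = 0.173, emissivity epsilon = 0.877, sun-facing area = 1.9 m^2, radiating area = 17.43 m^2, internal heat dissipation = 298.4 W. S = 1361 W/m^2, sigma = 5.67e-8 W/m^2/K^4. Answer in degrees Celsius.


Numerator = alpha*S*A_sun + Q_int = 0.173*1361*1.9 + 298.4 = 745.7607 W
Denominator = eps*sigma*A_rad = 0.877*5.67e-8*17.43 = 8.6672244e-07 W/K^4
T^4 = 8.6043775e+08 K^4
T = 171.2694 K = -101.8806 C

-101.8806 degrees Celsius


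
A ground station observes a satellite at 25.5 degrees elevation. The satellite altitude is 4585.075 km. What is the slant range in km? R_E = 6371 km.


h = 4585.075 km, el = 25.5 deg
d = -R_E*sin(el) + sqrt((R_E*sin(el))^2 + 2*R_E*h + h^2)
d = -6371.0000*sin(0.445059) + sqrt((6371.0000*0.4305111)^2 + 2*6371.0000*4585.075 + 4585.075^2)
d = 6582.9210 km

6582.9210 km


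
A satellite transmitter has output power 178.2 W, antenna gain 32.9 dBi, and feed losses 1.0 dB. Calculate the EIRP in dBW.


Pt = 178.2 W = 22.5091 dBW
EIRP = Pt_dBW + Gt - losses = 22.5091 + 32.9 - 1.0 = 54.4091 dBW

54.4091 dBW


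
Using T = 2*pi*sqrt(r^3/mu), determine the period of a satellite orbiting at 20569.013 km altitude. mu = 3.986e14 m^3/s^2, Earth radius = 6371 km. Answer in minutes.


r = 26940.0130 km = 2.6940013e+07 m
T = 2*pi*sqrt(r^3/mu) = 2*pi*sqrt(1.95521e+22 / 3.986e14)
T = 44005.5975 s = 733.4266 min

733.4266 minutes


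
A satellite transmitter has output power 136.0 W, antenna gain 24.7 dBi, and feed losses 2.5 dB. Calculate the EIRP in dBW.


Pt = 136.0 W = 21.3354 dBW
EIRP = Pt_dBW + Gt - losses = 21.3354 + 24.7 - 2.5 = 43.5354 dBW

43.5354 dBW


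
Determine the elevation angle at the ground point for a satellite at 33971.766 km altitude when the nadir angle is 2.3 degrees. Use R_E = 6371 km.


r = R_E + alt = 40342.7660 km
Law of sines in the satellite / Earth-center / ground-point triangle:
  sin(nadir)/R_E = sin(90 + el)/r  =>  cos(el) = (r/R_E)*sin(nadir)
cos(el) = (40342.7660 / 6371.0000) * sin(2.3 deg) = 0.2541246
el = arccos(0.2541246) = 75.2783 deg
(Earth-central angle = 90 - nadir - el = 12.4217 deg)

75.2783 degrees


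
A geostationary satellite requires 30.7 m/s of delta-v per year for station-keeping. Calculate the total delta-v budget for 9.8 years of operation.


dV = rate * years = 30.7 * 9.8
dV = 300.8600 m/s

300.8600 m/s


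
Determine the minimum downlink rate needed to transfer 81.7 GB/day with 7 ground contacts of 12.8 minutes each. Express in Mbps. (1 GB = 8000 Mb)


total contact time = 7 * 12.8 * 60 = 5376.0000 s
data = 81.7 GB = 653600.0000 Mb
rate = 653600.0000 / 5376.0000 = 121.5774 Mbps

121.5774 Mbps


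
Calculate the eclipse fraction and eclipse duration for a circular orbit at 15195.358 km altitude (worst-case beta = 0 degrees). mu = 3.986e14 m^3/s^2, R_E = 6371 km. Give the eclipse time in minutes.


r = 21566.3580 km
T = 525.3215 min
Eclipse fraction = arcsin(R_E/r)/pi = arcsin(6371.0000/21566.3580)/pi
= arcsin(0.2954138)/pi = 0.09545752
Eclipse duration = 0.09545752 * 525.3215 = 50.1459 min

50.1459 minutes
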